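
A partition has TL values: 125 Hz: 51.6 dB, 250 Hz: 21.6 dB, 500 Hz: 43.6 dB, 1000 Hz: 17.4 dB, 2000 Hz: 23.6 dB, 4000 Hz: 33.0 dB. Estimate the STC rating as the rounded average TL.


Given TL values at each frequency:
  125 Hz: 51.6 dB
  250 Hz: 21.6 dB
  500 Hz: 43.6 dB
  1000 Hz: 17.4 dB
  2000 Hz: 23.6 dB
  4000 Hz: 33.0 dB
Formula: STC ~ round(average of TL values)
Sum = 51.6 + 21.6 + 43.6 + 17.4 + 23.6 + 33.0 = 190.8
Average = 190.8 / 6 = 31.8
Rounded: 32

32


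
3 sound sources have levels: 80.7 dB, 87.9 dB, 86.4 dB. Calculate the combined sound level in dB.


Formula: L_total = 10 * log10( sum(10^(Li/10)) )
  Source 1: 10^(80.7/10) = 117489755.494
  Source 2: 10^(87.9/10) = 616595001.8615
  Source 3: 10^(86.4/10) = 436515832.2402
Sum of linear values = 1170600589.5957
L_total = 10 * log10(1170600589.5957) = 90.68

90.68 dB


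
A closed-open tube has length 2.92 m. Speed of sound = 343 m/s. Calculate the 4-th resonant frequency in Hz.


Given values:
  Tube type: closed-open, L = 2.92 m, c = 343 m/s, n = 4
Formula: f_n = (2n - 1) * c / (4 * L)
Compute 2n - 1 = 2*4 - 1 = 7
Compute 4 * L = 4 * 2.92 = 11.68
f = 7 * 343 / 11.68
f = 205.57

205.57 Hz


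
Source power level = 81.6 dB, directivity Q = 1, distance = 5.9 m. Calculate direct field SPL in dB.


Given values:
  Lw = 81.6 dB, Q = 1, r = 5.9 m
Formula: SPL = Lw + 10 * log10(Q / (4 * pi * r^2))
Compute 4 * pi * r^2 = 4 * pi * 5.9^2 = 437.4354
Compute Q / denom = 1 / 437.4354 = 0.00228605
Compute 10 * log10(0.00228605) = -26.4091
SPL = 81.6 + (-26.4091) = 55.19

55.19 dB


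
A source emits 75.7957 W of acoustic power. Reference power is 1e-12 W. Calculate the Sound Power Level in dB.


Given values:
  W = 75.7957 W
  W_ref = 1e-12 W
Formula: SWL = 10 * log10(W / W_ref)
Compute ratio: W / W_ref = 75795700000000
Compute log10: log10(75795700000000) = 13.879645
Multiply: SWL = 10 * 13.879645 = 138.8

138.8 dB


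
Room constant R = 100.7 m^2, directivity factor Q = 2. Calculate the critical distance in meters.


Given values:
  R = 100.7 m^2, Q = 2
Formula: d_c = 0.141 * sqrt(Q * R)
Compute Q * R = 2 * 100.7 = 201.4
Compute sqrt(201.4) = 14.1915
d_c = 0.141 * 14.1915 = 2.001

2.001 m


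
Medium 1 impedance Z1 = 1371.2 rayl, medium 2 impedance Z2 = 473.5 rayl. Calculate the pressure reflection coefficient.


Given values:
  Z1 = 1371.2 rayl, Z2 = 473.5 rayl
Formula: R = (Z2 - Z1) / (Z2 + Z1)
Numerator: Z2 - Z1 = 473.5 - 1371.2 = -897.7
Denominator: Z2 + Z1 = 473.5 + 1371.2 = 1844.7
R = -897.7 / 1844.7 = -0.4866

-0.4866


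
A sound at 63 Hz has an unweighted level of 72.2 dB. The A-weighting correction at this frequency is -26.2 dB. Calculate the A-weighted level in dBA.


Given values:
  SPL = 72.2 dB
  A-weighting at 63 Hz = -26.2 dB
Formula: L_A = SPL + A_weight
L_A = 72.2 + (-26.2)
L_A = 46.0

46.0 dBA


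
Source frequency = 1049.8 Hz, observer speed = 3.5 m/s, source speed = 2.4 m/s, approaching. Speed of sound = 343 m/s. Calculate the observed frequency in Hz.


Given values:
  f_s = 1049.8 Hz, v_o = 3.5 m/s, v_s = 2.4 m/s
  Direction: approaching
Formula: f_o = f_s * (c + v_o) / (c - v_s)
Numerator: c + v_o = 343 + 3.5 = 346.5
Denominator: c - v_s = 343 - 2.4 = 340.6
f_o = 1049.8 * 346.5 / 340.6 = 1067.99

1067.99 Hz


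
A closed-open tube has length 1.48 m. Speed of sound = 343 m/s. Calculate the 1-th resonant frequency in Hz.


Given values:
  Tube type: closed-open, L = 1.48 m, c = 343 m/s, n = 1
Formula: f_n = (2n - 1) * c / (4 * L)
Compute 2n - 1 = 2*1 - 1 = 1
Compute 4 * L = 4 * 1.48 = 5.92
f = 1 * 343 / 5.92
f = 57.94

57.94 Hz


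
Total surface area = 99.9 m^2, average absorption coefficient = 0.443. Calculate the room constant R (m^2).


Given values:
  S = 99.9 m^2, alpha = 0.443
Formula: R = S * alpha / (1 - alpha)
Numerator: 99.9 * 0.443 = 44.2557
Denominator: 1 - 0.443 = 0.557
R = 44.2557 / 0.557 = 79.45

79.45 m^2


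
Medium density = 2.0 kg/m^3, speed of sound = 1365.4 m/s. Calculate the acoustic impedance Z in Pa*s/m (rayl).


Given values:
  rho = 2.0 kg/m^3
  c = 1365.4 m/s
Formula: Z = rho * c
Z = 2.0 * 1365.4
Z = 2730.8

2730.8 rayl


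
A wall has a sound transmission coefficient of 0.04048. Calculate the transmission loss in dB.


Given values:
  tau = 0.04048
Formula: TL = 10 * log10(1 / tau)
Compute 1 / tau = 1 / 0.04048 = 24.7036
Compute log10(24.7036) = 1.39276
TL = 10 * 1.39276 = 13.93

13.93 dB


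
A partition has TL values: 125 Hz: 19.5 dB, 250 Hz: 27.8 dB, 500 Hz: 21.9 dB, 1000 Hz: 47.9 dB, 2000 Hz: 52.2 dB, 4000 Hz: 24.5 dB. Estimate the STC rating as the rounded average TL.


Given TL values at each frequency:
  125 Hz: 19.5 dB
  250 Hz: 27.8 dB
  500 Hz: 21.9 dB
  1000 Hz: 47.9 dB
  2000 Hz: 52.2 dB
  4000 Hz: 24.5 dB
Formula: STC ~ round(average of TL values)
Sum = 19.5 + 27.8 + 21.9 + 47.9 + 52.2 + 24.5 = 193.8
Average = 193.8 / 6 = 32.3
Rounded: 32

32


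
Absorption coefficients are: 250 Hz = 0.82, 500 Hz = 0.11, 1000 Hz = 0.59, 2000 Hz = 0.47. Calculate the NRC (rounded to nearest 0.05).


Given values:
  a_250 = 0.82, a_500 = 0.11
  a_1000 = 0.59, a_2000 = 0.47
Formula: NRC = (a250 + a500 + a1000 + a2000) / 4
Sum = 0.82 + 0.11 + 0.59 + 0.47 = 1.99
NRC = 1.99 / 4 = 0.4975
Rounded to nearest 0.05: 0.5

0.5


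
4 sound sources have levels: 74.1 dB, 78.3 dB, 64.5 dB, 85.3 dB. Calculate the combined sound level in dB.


Formula: L_total = 10 * log10( sum(10^(Li/10)) )
  Source 1: 10^(74.1/10) = 25703957.8277
  Source 2: 10^(78.3/10) = 67608297.5392
  Source 3: 10^(64.5/10) = 2818382.9313
  Source 4: 10^(85.3/10) = 338844156.1392
Sum of linear values = 434974794.4374
L_total = 10 * log10(434974794.4374) = 86.38

86.38 dB


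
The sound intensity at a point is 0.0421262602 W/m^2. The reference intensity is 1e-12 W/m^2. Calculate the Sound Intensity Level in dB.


Given values:
  I = 0.0421262602 W/m^2
  I_ref = 1e-12 W/m^2
Formula: SIL = 10 * log10(I / I_ref)
Compute ratio: I / I_ref = 42126260200
Compute log10: log10(42126260200) = 10.624553
Multiply: SIL = 10 * 10.624553 = 106.25

106.25 dB


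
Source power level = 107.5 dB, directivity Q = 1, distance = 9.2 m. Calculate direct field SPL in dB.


Given values:
  Lw = 107.5 dB, Q = 1, r = 9.2 m
Formula: SPL = Lw + 10 * log10(Q / (4 * pi * r^2))
Compute 4 * pi * r^2 = 4 * pi * 9.2^2 = 1063.6176
Compute Q / denom = 1 / 1063.6176 = 0.00094019
Compute 10 * log10(0.00094019) = -30.2678
SPL = 107.5 + (-30.2678) = 77.23

77.23 dB


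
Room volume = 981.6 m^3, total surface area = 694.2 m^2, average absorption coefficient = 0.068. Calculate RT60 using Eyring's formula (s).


Given values:
  V = 981.6 m^3, S = 694.2 m^2, alpha = 0.068
Formula: RT60 = 0.161 * V / (-S * ln(1 - alpha))
Compute ln(1 - 0.068) = ln(0.932) = -0.070422
Denominator: -694.2 * -0.070422 = 48.887
Numerator: 0.161 * 981.6 = 158.0376
RT60 = 158.0376 / 48.887 = 3.233

3.233 s


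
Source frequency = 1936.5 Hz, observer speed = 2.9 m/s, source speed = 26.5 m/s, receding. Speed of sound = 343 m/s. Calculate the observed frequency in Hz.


Given values:
  f_s = 1936.5 Hz, v_o = 2.9 m/s, v_s = 26.5 m/s
  Direction: receding
Formula: f_o = f_s * (c - v_o) / (c + v_s)
Numerator: c - v_o = 343 - 2.9 = 340.1
Denominator: c + v_s = 343 + 26.5 = 369.5
f_o = 1936.5 * 340.1 / 369.5 = 1782.42

1782.42 Hz


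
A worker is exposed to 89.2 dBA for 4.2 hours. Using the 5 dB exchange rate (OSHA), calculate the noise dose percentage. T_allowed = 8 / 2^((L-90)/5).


Given values:
  L = 89.2 dBA, T = 4.2 hours
Formula: T_allowed = 8 / 2^((L - 90) / 5)
Compute exponent: (89.2 - 90) / 5 = -0.16
Compute 2^(-0.16) = 0.895025
T_allowed = 8 / 0.895025 = 8.938298 hours
Dose = (T / T_allowed) * 100
Dose = (4.2 / 8.938298) * 100 = 46.99

46.99 %


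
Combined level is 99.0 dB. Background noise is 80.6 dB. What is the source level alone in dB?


Given values:
  L_total = 99.0 dB, L_bg = 80.6 dB
Formula: L_source = 10 * log10(10^(L_total/10) - 10^(L_bg/10))
Convert to linear:
  10^(99.0/10) = 7943282347.2428
  10^(80.6/10) = 114815362.1497
Difference: 7943282347.2428 - 114815362.1497 = 7828466985.0931
L_source = 10 * log10(7828466985.0931) = 98.94

98.94 dB


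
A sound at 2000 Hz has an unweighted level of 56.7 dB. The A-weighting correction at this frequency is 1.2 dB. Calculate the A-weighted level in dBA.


Given values:
  SPL = 56.7 dB
  A-weighting at 2000 Hz = 1.2 dB
Formula: L_A = SPL + A_weight
L_A = 56.7 + (1.2)
L_A = 57.9

57.9 dBA


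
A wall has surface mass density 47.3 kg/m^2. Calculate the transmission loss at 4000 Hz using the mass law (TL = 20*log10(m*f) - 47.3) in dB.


Given values:
  m = 47.3 kg/m^2, f = 4000 Hz
Formula: TL = 20 * log10(m * f) - 47.3
Compute m * f = 47.3 * 4000 = 189200.0
Compute log10(189200.0) = 5.276921
Compute 20 * 5.276921 = 105.5384
TL = 105.5384 - 47.3 = 58.24

58.24 dB


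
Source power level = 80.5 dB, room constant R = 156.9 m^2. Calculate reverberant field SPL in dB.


Given values:
  Lw = 80.5 dB, R = 156.9 m^2
Formula: SPL = Lw + 10 * log10(4 / R)
Compute 4 / R = 4 / 156.9 = 0.025494
Compute 10 * log10(0.025494) = -15.9356
SPL = 80.5 + (-15.9356) = 64.56

64.56 dB


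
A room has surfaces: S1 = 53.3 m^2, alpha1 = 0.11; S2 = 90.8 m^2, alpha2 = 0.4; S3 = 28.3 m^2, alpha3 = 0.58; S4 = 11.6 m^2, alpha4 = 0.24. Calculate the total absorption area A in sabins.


Given surfaces:
  Surface 1: 53.3 * 0.11 = 5.863
  Surface 2: 90.8 * 0.4 = 36.32
  Surface 3: 28.3 * 0.58 = 16.414
  Surface 4: 11.6 * 0.24 = 2.784
Formula: A = sum(Si * alpha_i)
A = 5.863 + 36.32 + 16.414 + 2.784
A = 61.38

61.38 sabins


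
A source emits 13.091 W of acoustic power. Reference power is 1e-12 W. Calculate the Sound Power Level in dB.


Given values:
  W = 13.091 W
  W_ref = 1e-12 W
Formula: SWL = 10 * log10(W / W_ref)
Compute ratio: W / W_ref = 13091000000000
Compute log10: log10(13091000000000) = 13.116973
Multiply: SWL = 10 * 13.116973 = 131.17

131.17 dB


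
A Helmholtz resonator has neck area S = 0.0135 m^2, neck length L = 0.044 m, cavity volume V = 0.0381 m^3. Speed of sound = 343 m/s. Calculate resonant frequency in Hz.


Given values:
  S = 0.0135 m^2, L = 0.044 m, V = 0.0381 m^3, c = 343 m/s
Formula: f = (c / (2*pi)) * sqrt(S / (V * L))
Compute V * L = 0.0381 * 0.044 = 0.0016764
Compute S / (V * L) = 0.0135 / 0.0016764 = 8.053
Compute sqrt(8.053) = 2.837781
Compute c / (2*pi) = 343 / 6.283185 = 54.590148
f = 54.590148 * 2.837781 = 154.91

154.91 Hz


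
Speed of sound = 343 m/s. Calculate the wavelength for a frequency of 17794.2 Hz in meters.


Given values:
  c = 343 m/s, f = 17794.2 Hz
Formula: lambda = c / f
lambda = 343 / 17794.2
lambda = 0.0193

0.0193 m


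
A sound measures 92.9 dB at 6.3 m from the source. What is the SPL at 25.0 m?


Given values:
  SPL1 = 92.9 dB, r1 = 6.3 m, r2 = 25.0 m
Formula: SPL2 = SPL1 - 20 * log10(r2 / r1)
Compute ratio: r2 / r1 = 25.0 / 6.3 = 3.9683
Compute log10: log10(3.9683) = 0.598604
Compute drop: 20 * 0.598604 = 11.9721
SPL2 = 92.9 - 11.9721 = 80.93

80.93 dB


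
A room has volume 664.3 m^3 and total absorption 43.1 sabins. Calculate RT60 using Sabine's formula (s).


Given values:
  V = 664.3 m^3
  A = 43.1 sabins
Formula: RT60 = 0.161 * V / A
Numerator: 0.161 * 664.3 = 106.9523
RT60 = 106.9523 / 43.1 = 2.481

2.481 s


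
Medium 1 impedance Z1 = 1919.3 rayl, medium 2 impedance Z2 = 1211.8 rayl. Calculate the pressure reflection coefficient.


Given values:
  Z1 = 1919.3 rayl, Z2 = 1211.8 rayl
Formula: R = (Z2 - Z1) / (Z2 + Z1)
Numerator: Z2 - Z1 = 1211.8 - 1919.3 = -707.5
Denominator: Z2 + Z1 = 1211.8 + 1919.3 = 3131.1
R = -707.5 / 3131.1 = -0.226

-0.226


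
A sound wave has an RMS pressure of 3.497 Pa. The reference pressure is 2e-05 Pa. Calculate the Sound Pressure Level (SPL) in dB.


Given values:
  p = 3.497 Pa
  p_ref = 2e-05 Pa
Formula: SPL = 20 * log10(p / p_ref)
Compute ratio: p / p_ref = 3.497 / 2e-05 = 174850
Compute log10: log10(174850) = 5.242666
Multiply: SPL = 20 * 5.242666 = 104.85

104.85 dB


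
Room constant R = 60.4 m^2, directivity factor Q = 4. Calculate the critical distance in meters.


Given values:
  R = 60.4 m^2, Q = 4
Formula: d_c = 0.141 * sqrt(Q * R)
Compute Q * R = 4 * 60.4 = 241.6
Compute sqrt(241.6) = 15.5435
d_c = 0.141 * 15.5435 = 2.192

2.192 m


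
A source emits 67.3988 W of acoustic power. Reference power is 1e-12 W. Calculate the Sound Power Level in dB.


Given values:
  W = 67.3988 W
  W_ref = 1e-12 W
Formula: SWL = 10 * log10(W / W_ref)
Compute ratio: W / W_ref = 67398800000000
Compute log10: log10(67398800000000) = 13.828652
Multiply: SWL = 10 * 13.828652 = 138.29

138.29 dB


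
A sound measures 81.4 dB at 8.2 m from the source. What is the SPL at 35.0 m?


Given values:
  SPL1 = 81.4 dB, r1 = 8.2 m, r2 = 35.0 m
Formula: SPL2 = SPL1 - 20 * log10(r2 / r1)
Compute ratio: r2 / r1 = 35.0 / 8.2 = 4.2683
Compute log10: log10(4.2683) = 0.630255
Compute drop: 20 * 0.630255 = 12.6051
SPL2 = 81.4 - 12.6051 = 68.79

68.79 dB


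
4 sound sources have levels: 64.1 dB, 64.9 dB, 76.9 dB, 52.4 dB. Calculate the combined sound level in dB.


Formula: L_total = 10 * log10( sum(10^(Li/10)) )
  Source 1: 10^(64.1/10) = 2570395.7828
  Source 2: 10^(64.9/10) = 3090295.4325
  Source 3: 10^(76.9/10) = 48977881.9368
  Source 4: 10^(52.4/10) = 173780.0829
Sum of linear values = 54812353.235
L_total = 10 * log10(54812353.235) = 77.39

77.39 dB


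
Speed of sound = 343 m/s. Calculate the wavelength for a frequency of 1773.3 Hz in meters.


Given values:
  c = 343 m/s, f = 1773.3 Hz
Formula: lambda = c / f
lambda = 343 / 1773.3
lambda = 0.1934

0.1934 m


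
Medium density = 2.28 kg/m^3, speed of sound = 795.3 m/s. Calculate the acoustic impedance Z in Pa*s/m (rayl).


Given values:
  rho = 2.28 kg/m^3
  c = 795.3 m/s
Formula: Z = rho * c
Z = 2.28 * 795.3
Z = 1813.28

1813.28 rayl


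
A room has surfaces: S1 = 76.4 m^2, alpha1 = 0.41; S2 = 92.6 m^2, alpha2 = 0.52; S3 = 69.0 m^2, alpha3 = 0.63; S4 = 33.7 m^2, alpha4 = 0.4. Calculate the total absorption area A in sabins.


Given surfaces:
  Surface 1: 76.4 * 0.41 = 31.324
  Surface 2: 92.6 * 0.52 = 48.152
  Surface 3: 69.0 * 0.63 = 43.47
  Surface 4: 33.7 * 0.4 = 13.48
Formula: A = sum(Si * alpha_i)
A = 31.324 + 48.152 + 43.47 + 13.48
A = 136.43

136.43 sabins


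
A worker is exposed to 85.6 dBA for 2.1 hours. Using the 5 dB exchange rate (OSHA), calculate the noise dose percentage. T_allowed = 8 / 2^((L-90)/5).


Given values:
  L = 85.6 dBA, T = 2.1 hours
Formula: T_allowed = 8 / 2^((L - 90) / 5)
Compute exponent: (85.6 - 90) / 5 = -0.88
Compute 2^(-0.88) = 0.543367
T_allowed = 8 / 0.543367 = 14.723014 hours
Dose = (T / T_allowed) * 100
Dose = (2.1 / 14.723014) * 100 = 14.26

14.26 %


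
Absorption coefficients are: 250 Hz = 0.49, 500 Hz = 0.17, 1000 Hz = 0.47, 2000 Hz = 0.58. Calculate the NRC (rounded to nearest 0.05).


Given values:
  a_250 = 0.49, a_500 = 0.17
  a_1000 = 0.47, a_2000 = 0.58
Formula: NRC = (a250 + a500 + a1000 + a2000) / 4
Sum = 0.49 + 0.17 + 0.47 + 0.58 = 1.71
NRC = 1.71 / 4 = 0.4275
Rounded to nearest 0.05: 0.45

0.45


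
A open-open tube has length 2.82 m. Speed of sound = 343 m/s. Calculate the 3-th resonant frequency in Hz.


Given values:
  Tube type: open-open, L = 2.82 m, c = 343 m/s, n = 3
Formula: f_n = n * c / (2 * L)
Compute 2 * L = 2 * 2.82 = 5.64
f = 3 * 343 / 5.64
f = 182.45

182.45 Hz


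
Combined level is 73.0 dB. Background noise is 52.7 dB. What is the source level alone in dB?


Given values:
  L_total = 73.0 dB, L_bg = 52.7 dB
Formula: L_source = 10 * log10(10^(L_total/10) - 10^(L_bg/10))
Convert to linear:
  10^(73.0/10) = 19952623.1497
  10^(52.7/10) = 186208.7137
Difference: 19952623.1497 - 186208.7137 = 19766414.436
L_source = 10 * log10(19766414.436) = 72.96

72.96 dB


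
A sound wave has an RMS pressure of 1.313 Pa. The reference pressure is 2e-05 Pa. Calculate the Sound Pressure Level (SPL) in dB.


Given values:
  p = 1.313 Pa
  p_ref = 2e-05 Pa
Formula: SPL = 20 * log10(p / p_ref)
Compute ratio: p / p_ref = 1.313 / 2e-05 = 65650
Compute log10: log10(65650) = 4.817235
Multiply: SPL = 20 * 4.817235 = 96.34

96.34 dB


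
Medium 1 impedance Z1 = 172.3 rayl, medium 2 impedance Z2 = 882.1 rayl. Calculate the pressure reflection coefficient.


Given values:
  Z1 = 172.3 rayl, Z2 = 882.1 rayl
Formula: R = (Z2 - Z1) / (Z2 + Z1)
Numerator: Z2 - Z1 = 882.1 - 172.3 = 709.8
Denominator: Z2 + Z1 = 882.1 + 172.3 = 1054.4
R = 709.8 / 1054.4 = 0.6732

0.6732


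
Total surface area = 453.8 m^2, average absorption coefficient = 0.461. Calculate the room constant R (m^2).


Given values:
  S = 453.8 m^2, alpha = 0.461
Formula: R = S * alpha / (1 - alpha)
Numerator: 453.8 * 0.461 = 209.2018
Denominator: 1 - 0.461 = 0.539
R = 209.2018 / 0.539 = 388.13

388.13 m^2


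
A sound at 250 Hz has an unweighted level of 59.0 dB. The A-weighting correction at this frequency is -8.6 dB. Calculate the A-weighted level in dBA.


Given values:
  SPL = 59.0 dB
  A-weighting at 250 Hz = -8.6 dB
Formula: L_A = SPL + A_weight
L_A = 59.0 + (-8.6)
L_A = 50.4

50.4 dBA


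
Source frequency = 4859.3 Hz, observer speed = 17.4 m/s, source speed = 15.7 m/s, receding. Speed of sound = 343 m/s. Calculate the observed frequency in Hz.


Given values:
  f_s = 4859.3 Hz, v_o = 17.4 m/s, v_s = 15.7 m/s
  Direction: receding
Formula: f_o = f_s * (c - v_o) / (c + v_s)
Numerator: c - v_o = 343 - 17.4 = 325.6
Denominator: c + v_s = 343 + 15.7 = 358.7
f_o = 4859.3 * 325.6 / 358.7 = 4410.9

4410.9 Hz


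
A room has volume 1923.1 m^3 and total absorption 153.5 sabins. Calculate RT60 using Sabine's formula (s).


Given values:
  V = 1923.1 m^3
  A = 153.5 sabins
Formula: RT60 = 0.161 * V / A
Numerator: 0.161 * 1923.1 = 309.6191
RT60 = 309.6191 / 153.5 = 2.017

2.017 s


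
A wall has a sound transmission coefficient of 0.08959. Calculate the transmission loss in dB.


Given values:
  tau = 0.08959
Formula: TL = 10 * log10(1 / tau)
Compute 1 / tau = 1 / 0.08959 = 11.162
Compute log10(11.162) = 1.047742
TL = 10 * 1.047742 = 10.48

10.48 dB


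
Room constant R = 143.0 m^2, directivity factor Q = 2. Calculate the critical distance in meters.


Given values:
  R = 143.0 m^2, Q = 2
Formula: d_c = 0.141 * sqrt(Q * R)
Compute Q * R = 2 * 143.0 = 286.0
Compute sqrt(286.0) = 16.9115
d_c = 0.141 * 16.9115 = 2.385

2.385 m


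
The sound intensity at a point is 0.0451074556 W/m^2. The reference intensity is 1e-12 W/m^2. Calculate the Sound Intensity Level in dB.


Given values:
  I = 0.0451074556 W/m^2
  I_ref = 1e-12 W/m^2
Formula: SIL = 10 * log10(I / I_ref)
Compute ratio: I / I_ref = 45107455600
Compute log10: log10(45107455600) = 10.654248
Multiply: SIL = 10 * 10.654248 = 106.54

106.54 dB


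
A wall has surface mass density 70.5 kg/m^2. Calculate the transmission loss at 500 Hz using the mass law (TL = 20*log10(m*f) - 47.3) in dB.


Given values:
  m = 70.5 kg/m^2, f = 500 Hz
Formula: TL = 20 * log10(m * f) - 47.3
Compute m * f = 70.5 * 500 = 35250.0
Compute log10(35250.0) = 4.547159
Compute 20 * 4.547159 = 90.9432
TL = 90.9432 - 47.3 = 43.64

43.64 dB


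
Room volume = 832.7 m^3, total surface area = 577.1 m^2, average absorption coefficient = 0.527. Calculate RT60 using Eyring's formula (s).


Given values:
  V = 832.7 m^3, S = 577.1 m^2, alpha = 0.527
Formula: RT60 = 0.161 * V / (-S * ln(1 - alpha))
Compute ln(1 - 0.527) = ln(0.473) = -0.74866
Denominator: -577.1 * -0.74866 = 432.0517
Numerator: 0.161 * 832.7 = 134.0647
RT60 = 134.0647 / 432.0517 = 0.31

0.31 s


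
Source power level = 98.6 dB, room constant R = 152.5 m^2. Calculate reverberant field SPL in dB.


Given values:
  Lw = 98.6 dB, R = 152.5 m^2
Formula: SPL = Lw + 10 * log10(4 / R)
Compute 4 / R = 4 / 152.5 = 0.02623
Compute 10 * log10(0.02623) = -15.812
SPL = 98.6 + (-15.812) = 82.79

82.79 dB


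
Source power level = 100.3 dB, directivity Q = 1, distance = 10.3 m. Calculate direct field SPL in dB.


Given values:
  Lw = 100.3 dB, Q = 1, r = 10.3 m
Formula: SPL = Lw + 10 * log10(Q / (4 * pi * r^2))
Compute 4 * pi * r^2 = 4 * pi * 10.3^2 = 1333.1663
Compute Q / denom = 1 / 1333.1663 = 0.00075009
Compute 10 * log10(0.00075009) = -31.2489
SPL = 100.3 + (-31.2489) = 69.05

69.05 dB


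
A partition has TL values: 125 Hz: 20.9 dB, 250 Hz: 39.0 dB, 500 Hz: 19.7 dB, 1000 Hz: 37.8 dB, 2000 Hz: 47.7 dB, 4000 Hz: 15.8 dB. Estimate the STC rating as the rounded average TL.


Given TL values at each frequency:
  125 Hz: 20.9 dB
  250 Hz: 39.0 dB
  500 Hz: 19.7 dB
  1000 Hz: 37.8 dB
  2000 Hz: 47.7 dB
  4000 Hz: 15.8 dB
Formula: STC ~ round(average of TL values)
Sum = 20.9 + 39.0 + 19.7 + 37.8 + 47.7 + 15.8 = 180.9
Average = 180.9 / 6 = 30.15
Rounded: 30

30


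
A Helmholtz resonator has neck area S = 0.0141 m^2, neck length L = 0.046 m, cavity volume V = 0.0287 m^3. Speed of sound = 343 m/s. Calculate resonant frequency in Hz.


Given values:
  S = 0.0141 m^2, L = 0.046 m, V = 0.0287 m^3, c = 343 m/s
Formula: f = (c / (2*pi)) * sqrt(S / (V * L))
Compute V * L = 0.0287 * 0.046 = 0.0013202
Compute S / (V * L) = 0.0141 / 0.0013202 = 10.6802
Compute sqrt(10.6802) = 3.268058
Compute c / (2*pi) = 343 / 6.283185 = 54.590148
f = 54.590148 * 3.268058 = 178.4

178.4 Hz


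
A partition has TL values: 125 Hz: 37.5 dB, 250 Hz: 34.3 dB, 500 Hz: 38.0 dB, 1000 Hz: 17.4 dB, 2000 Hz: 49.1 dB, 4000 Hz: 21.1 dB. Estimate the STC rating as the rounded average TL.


Given TL values at each frequency:
  125 Hz: 37.5 dB
  250 Hz: 34.3 dB
  500 Hz: 38.0 dB
  1000 Hz: 17.4 dB
  2000 Hz: 49.1 dB
  4000 Hz: 21.1 dB
Formula: STC ~ round(average of TL values)
Sum = 37.5 + 34.3 + 38.0 + 17.4 + 49.1 + 21.1 = 197.4
Average = 197.4 / 6 = 32.9
Rounded: 33

33


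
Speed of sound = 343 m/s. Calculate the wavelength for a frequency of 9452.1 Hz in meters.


Given values:
  c = 343 m/s, f = 9452.1 Hz
Formula: lambda = c / f
lambda = 343 / 9452.1
lambda = 0.0363

0.0363 m


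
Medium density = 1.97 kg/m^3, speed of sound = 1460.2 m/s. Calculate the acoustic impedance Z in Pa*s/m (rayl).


Given values:
  rho = 1.97 kg/m^3
  c = 1460.2 m/s
Formula: Z = rho * c
Z = 1.97 * 1460.2
Z = 2876.59

2876.59 rayl


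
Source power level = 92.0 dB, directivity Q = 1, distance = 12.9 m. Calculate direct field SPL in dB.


Given values:
  Lw = 92.0 dB, Q = 1, r = 12.9 m
Formula: SPL = Lw + 10 * log10(Q / (4 * pi * r^2))
Compute 4 * pi * r^2 = 4 * pi * 12.9^2 = 2091.1697
Compute Q / denom = 1 / 2091.1697 = 0.0004782
Compute 10 * log10(0.0004782) = -33.2039
SPL = 92.0 + (-33.2039) = 58.8

58.8 dB


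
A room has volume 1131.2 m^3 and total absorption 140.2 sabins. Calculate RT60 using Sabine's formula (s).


Given values:
  V = 1131.2 m^3
  A = 140.2 sabins
Formula: RT60 = 0.161 * V / A
Numerator: 0.161 * 1131.2 = 182.1232
RT60 = 182.1232 / 140.2 = 1.299

1.299 s


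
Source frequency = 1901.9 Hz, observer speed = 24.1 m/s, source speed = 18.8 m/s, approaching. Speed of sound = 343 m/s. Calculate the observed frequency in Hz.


Given values:
  f_s = 1901.9 Hz, v_o = 24.1 m/s, v_s = 18.8 m/s
  Direction: approaching
Formula: f_o = f_s * (c + v_o) / (c - v_s)
Numerator: c + v_o = 343 + 24.1 = 367.1
Denominator: c - v_s = 343 - 18.8 = 324.2
f_o = 1901.9 * 367.1 / 324.2 = 2153.57

2153.57 Hz


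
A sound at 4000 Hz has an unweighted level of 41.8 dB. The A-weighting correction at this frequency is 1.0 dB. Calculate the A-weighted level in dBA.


Given values:
  SPL = 41.8 dB
  A-weighting at 4000 Hz = 1.0 dB
Formula: L_A = SPL + A_weight
L_A = 41.8 + (1.0)
L_A = 42.8

42.8 dBA


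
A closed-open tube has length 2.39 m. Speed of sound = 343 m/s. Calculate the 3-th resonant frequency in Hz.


Given values:
  Tube type: closed-open, L = 2.39 m, c = 343 m/s, n = 3
Formula: f_n = (2n - 1) * c / (4 * L)
Compute 2n - 1 = 2*3 - 1 = 5
Compute 4 * L = 4 * 2.39 = 9.56
f = 5 * 343 / 9.56
f = 179.39

179.39 Hz


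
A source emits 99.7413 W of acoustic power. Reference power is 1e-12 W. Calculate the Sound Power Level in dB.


Given values:
  W = 99.7413 W
  W_ref = 1e-12 W
Formula: SWL = 10 * log10(W / W_ref)
Compute ratio: W / W_ref = 99741300000000
Compute log10: log10(99741300000000) = 13.998875
Multiply: SWL = 10 * 13.998875 = 139.99

139.99 dB


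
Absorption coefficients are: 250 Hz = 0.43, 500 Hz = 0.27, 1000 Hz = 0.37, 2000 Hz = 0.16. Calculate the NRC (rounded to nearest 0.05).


Given values:
  a_250 = 0.43, a_500 = 0.27
  a_1000 = 0.37, a_2000 = 0.16
Formula: NRC = (a250 + a500 + a1000 + a2000) / 4
Sum = 0.43 + 0.27 + 0.37 + 0.16 = 1.23
NRC = 1.23 / 4 = 0.3075
Rounded to nearest 0.05: 0.3

0.3


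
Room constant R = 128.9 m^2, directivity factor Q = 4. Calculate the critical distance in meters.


Given values:
  R = 128.9 m^2, Q = 4
Formula: d_c = 0.141 * sqrt(Q * R)
Compute Q * R = 4 * 128.9 = 515.6
Compute sqrt(515.6) = 22.7068
d_c = 0.141 * 22.7068 = 3.202

3.202 m


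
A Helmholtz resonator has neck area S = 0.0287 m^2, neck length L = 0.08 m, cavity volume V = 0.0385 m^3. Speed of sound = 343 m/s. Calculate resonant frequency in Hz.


Given values:
  S = 0.0287 m^2, L = 0.08 m, V = 0.0385 m^3, c = 343 m/s
Formula: f = (c / (2*pi)) * sqrt(S / (V * L))
Compute V * L = 0.0385 * 0.08 = 0.00308
Compute S / (V * L) = 0.0287 / 0.00308 = 9.3182
Compute sqrt(9.3182) = 3.052573
Compute c / (2*pi) = 343 / 6.283185 = 54.590148
f = 54.590148 * 3.052573 = 166.64

166.64 Hz


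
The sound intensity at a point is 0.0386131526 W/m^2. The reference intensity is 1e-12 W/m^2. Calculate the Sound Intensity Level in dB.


Given values:
  I = 0.0386131526 W/m^2
  I_ref = 1e-12 W/m^2
Formula: SIL = 10 * log10(I / I_ref)
Compute ratio: I / I_ref = 38613152600
Compute log10: log10(38613152600) = 10.586735
Multiply: SIL = 10 * 10.586735 = 105.87

105.87 dB


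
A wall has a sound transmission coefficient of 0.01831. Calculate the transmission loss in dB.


Given values:
  tau = 0.01831
Formula: TL = 10 * log10(1 / tau)
Compute 1 / tau = 1 / 0.01831 = 54.615
Compute log10(54.615) = 1.737312
TL = 10 * 1.737312 = 17.37

17.37 dB


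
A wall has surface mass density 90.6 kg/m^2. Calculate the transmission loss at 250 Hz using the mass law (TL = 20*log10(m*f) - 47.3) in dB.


Given values:
  m = 90.6 kg/m^2, f = 250 Hz
Formula: TL = 20 * log10(m * f) - 47.3
Compute m * f = 90.6 * 250 = 22650.0
Compute log10(22650.0) = 4.355068
Compute 20 * 4.355068 = 87.1014
TL = 87.1014 - 47.3 = 39.8

39.8 dB


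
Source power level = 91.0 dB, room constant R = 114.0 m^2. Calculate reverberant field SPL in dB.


Given values:
  Lw = 91.0 dB, R = 114.0 m^2
Formula: SPL = Lw + 10 * log10(4 / R)
Compute 4 / R = 4 / 114.0 = 0.035088
Compute 10 * log10(0.035088) = -14.5484
SPL = 91.0 + (-14.5484) = 76.45

76.45 dB


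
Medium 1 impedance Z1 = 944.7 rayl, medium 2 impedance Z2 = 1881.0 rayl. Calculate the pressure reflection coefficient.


Given values:
  Z1 = 944.7 rayl, Z2 = 1881.0 rayl
Formula: R = (Z2 - Z1) / (Z2 + Z1)
Numerator: Z2 - Z1 = 1881.0 - 944.7 = 936.3
Denominator: Z2 + Z1 = 1881.0 + 944.7 = 2825.7
R = 936.3 / 2825.7 = 0.3314

0.3314


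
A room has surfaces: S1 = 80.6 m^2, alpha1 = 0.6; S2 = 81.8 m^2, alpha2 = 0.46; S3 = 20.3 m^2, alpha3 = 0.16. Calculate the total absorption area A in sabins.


Given surfaces:
  Surface 1: 80.6 * 0.6 = 48.36
  Surface 2: 81.8 * 0.46 = 37.628
  Surface 3: 20.3 * 0.16 = 3.248
Formula: A = sum(Si * alpha_i)
A = 48.36 + 37.628 + 3.248
A = 89.24

89.24 sabins


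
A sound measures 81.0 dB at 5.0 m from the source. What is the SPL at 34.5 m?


Given values:
  SPL1 = 81.0 dB, r1 = 5.0 m, r2 = 34.5 m
Formula: SPL2 = SPL1 - 20 * log10(r2 / r1)
Compute ratio: r2 / r1 = 34.5 / 5.0 = 6.9
Compute log10: log10(6.9) = 0.838849
Compute drop: 20 * 0.838849 = 16.777
SPL2 = 81.0 - 16.777 = 64.22

64.22 dB


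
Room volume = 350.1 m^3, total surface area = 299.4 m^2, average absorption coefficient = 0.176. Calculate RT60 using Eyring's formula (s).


Given values:
  V = 350.1 m^3, S = 299.4 m^2, alpha = 0.176
Formula: RT60 = 0.161 * V / (-S * ln(1 - alpha))
Compute ln(1 - 0.176) = ln(0.824) = -0.193585
Denominator: -299.4 * -0.193585 = 57.9593
Numerator: 0.161 * 350.1 = 56.3661
RT60 = 56.3661 / 57.9593 = 0.973

0.973 s


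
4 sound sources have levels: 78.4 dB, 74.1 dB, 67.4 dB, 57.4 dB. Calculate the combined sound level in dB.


Formula: L_total = 10 * log10( sum(10^(Li/10)) )
  Source 1: 10^(78.4/10) = 69183097.0919
  Source 2: 10^(74.1/10) = 25703957.8277
  Source 3: 10^(67.4/10) = 5495408.7386
  Source 4: 10^(57.4/10) = 549540.8739
Sum of linear values = 100932004.5321
L_total = 10 * log10(100932004.5321) = 80.04

80.04 dB


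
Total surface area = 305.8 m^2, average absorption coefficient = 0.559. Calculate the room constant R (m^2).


Given values:
  S = 305.8 m^2, alpha = 0.559
Formula: R = S * alpha / (1 - alpha)
Numerator: 305.8 * 0.559 = 170.9422
Denominator: 1 - 0.559 = 0.441
R = 170.9422 / 0.441 = 387.62

387.62 m^2


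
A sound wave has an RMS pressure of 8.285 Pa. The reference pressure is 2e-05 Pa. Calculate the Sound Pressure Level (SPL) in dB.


Given values:
  p = 8.285 Pa
  p_ref = 2e-05 Pa
Formula: SPL = 20 * log10(p / p_ref)
Compute ratio: p / p_ref = 8.285 / 2e-05 = 414250
Compute log10: log10(414250) = 5.617263
Multiply: SPL = 20 * 5.617263 = 112.35

112.35 dB


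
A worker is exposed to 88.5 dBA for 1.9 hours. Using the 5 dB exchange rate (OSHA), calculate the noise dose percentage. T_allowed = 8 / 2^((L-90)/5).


Given values:
  L = 88.5 dBA, T = 1.9 hours
Formula: T_allowed = 8 / 2^((L - 90) / 5)
Compute exponent: (88.5 - 90) / 5 = -0.3
Compute 2^(-0.3) = 0.812252
T_allowed = 8 / 0.812252 = 9.84916 hours
Dose = (T / T_allowed) * 100
Dose = (1.9 / 9.84916) * 100 = 19.29

19.29 %


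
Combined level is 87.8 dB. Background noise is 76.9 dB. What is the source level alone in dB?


Given values:
  L_total = 87.8 dB, L_bg = 76.9 dB
Formula: L_source = 10 * log10(10^(L_total/10) - 10^(L_bg/10))
Convert to linear:
  10^(87.8/10) = 602559586.0744
  10^(76.9/10) = 48977881.9368
Difference: 602559586.0744 - 48977881.9368 = 553581704.1376
L_source = 10 * log10(553581704.1376) = 87.43

87.43 dB


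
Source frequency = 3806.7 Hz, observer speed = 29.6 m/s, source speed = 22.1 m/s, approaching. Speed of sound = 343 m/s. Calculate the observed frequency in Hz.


Given values:
  f_s = 3806.7 Hz, v_o = 29.6 m/s, v_s = 22.1 m/s
  Direction: approaching
Formula: f_o = f_s * (c + v_o) / (c - v_s)
Numerator: c + v_o = 343 + 29.6 = 372.6
Denominator: c - v_s = 343 - 22.1 = 320.9
f_o = 3806.7 * 372.6 / 320.9 = 4420.0

4420.0 Hz


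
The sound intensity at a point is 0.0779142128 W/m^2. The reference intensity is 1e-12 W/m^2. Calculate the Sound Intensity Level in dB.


Given values:
  I = 0.0779142128 W/m^2
  I_ref = 1e-12 W/m^2
Formula: SIL = 10 * log10(I / I_ref)
Compute ratio: I / I_ref = 77914212800
Compute log10: log10(77914212800) = 10.891617
Multiply: SIL = 10 * 10.891617 = 108.92

108.92 dB


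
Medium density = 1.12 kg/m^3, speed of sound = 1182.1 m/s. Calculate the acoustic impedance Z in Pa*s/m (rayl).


Given values:
  rho = 1.12 kg/m^3
  c = 1182.1 m/s
Formula: Z = rho * c
Z = 1.12 * 1182.1
Z = 1323.95

1323.95 rayl


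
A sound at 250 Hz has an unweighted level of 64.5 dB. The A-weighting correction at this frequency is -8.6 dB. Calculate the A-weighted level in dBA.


Given values:
  SPL = 64.5 dB
  A-weighting at 250 Hz = -8.6 dB
Formula: L_A = SPL + A_weight
L_A = 64.5 + (-8.6)
L_A = 55.9

55.9 dBA


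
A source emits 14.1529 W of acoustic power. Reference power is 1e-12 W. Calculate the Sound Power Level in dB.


Given values:
  W = 14.1529 W
  W_ref = 1e-12 W
Formula: SWL = 10 * log10(W / W_ref)
Compute ratio: W / W_ref = 14152900000000
Compute log10: log10(14152900000000) = 13.150845
Multiply: SWL = 10 * 13.150845 = 131.51

131.51 dB


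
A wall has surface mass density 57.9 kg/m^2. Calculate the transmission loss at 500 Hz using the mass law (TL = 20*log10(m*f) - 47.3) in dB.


Given values:
  m = 57.9 kg/m^2, f = 500 Hz
Formula: TL = 20 * log10(m * f) - 47.3
Compute m * f = 57.9 * 500 = 28950.0
Compute log10(28950.0) = 4.461649
Compute 20 * 4.461649 = 89.233
TL = 89.233 - 47.3 = 41.93

41.93 dB


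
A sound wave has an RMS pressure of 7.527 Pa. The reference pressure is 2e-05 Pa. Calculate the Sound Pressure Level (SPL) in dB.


Given values:
  p = 7.527 Pa
  p_ref = 2e-05 Pa
Formula: SPL = 20 * log10(p / p_ref)
Compute ratio: p / p_ref = 7.527 / 2e-05 = 376350
Compute log10: log10(376350) = 5.575592
Multiply: SPL = 20 * 5.575592 = 111.51

111.51 dB


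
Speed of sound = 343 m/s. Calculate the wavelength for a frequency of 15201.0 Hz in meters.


Given values:
  c = 343 m/s, f = 15201.0 Hz
Formula: lambda = c / f
lambda = 343 / 15201.0
lambda = 0.0226

0.0226 m


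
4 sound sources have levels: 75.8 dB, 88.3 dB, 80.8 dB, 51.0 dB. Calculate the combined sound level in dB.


Formula: L_total = 10 * log10( sum(10^(Li/10)) )
  Source 1: 10^(75.8/10) = 38018939.6321
  Source 2: 10^(88.3/10) = 676082975.392
  Source 3: 10^(80.8/10) = 120226443.4617
  Source 4: 10^(51.0/10) = 125892.5412
Sum of linear values = 834454251.027
L_total = 10 * log10(834454251.027) = 89.21

89.21 dB


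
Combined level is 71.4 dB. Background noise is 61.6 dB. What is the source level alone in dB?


Given values:
  L_total = 71.4 dB, L_bg = 61.6 dB
Formula: L_source = 10 * log10(10^(L_total/10) - 10^(L_bg/10))
Convert to linear:
  10^(71.4/10) = 13803842.646
  10^(61.6/10) = 1445439.7707
Difference: 13803842.646 - 1445439.7707 = 12358402.8753
L_source = 10 * log10(12358402.8753) = 70.92

70.92 dB


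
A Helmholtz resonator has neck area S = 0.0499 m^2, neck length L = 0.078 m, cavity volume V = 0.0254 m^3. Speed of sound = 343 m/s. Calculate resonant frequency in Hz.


Given values:
  S = 0.0499 m^2, L = 0.078 m, V = 0.0254 m^3, c = 343 m/s
Formula: f = (c / (2*pi)) * sqrt(S / (V * L))
Compute V * L = 0.0254 * 0.078 = 0.0019812
Compute S / (V * L) = 0.0499 / 0.0019812 = 25.1868
Compute sqrt(25.1868) = 5.018645
Compute c / (2*pi) = 343 / 6.283185 = 54.590148
f = 54.590148 * 5.018645 = 273.97

273.97 Hz


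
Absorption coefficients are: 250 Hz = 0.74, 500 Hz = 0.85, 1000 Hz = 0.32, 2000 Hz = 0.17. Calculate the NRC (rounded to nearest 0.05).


Given values:
  a_250 = 0.74, a_500 = 0.85
  a_1000 = 0.32, a_2000 = 0.17
Formula: NRC = (a250 + a500 + a1000 + a2000) / 4
Sum = 0.74 + 0.85 + 0.32 + 0.17 = 2.08
NRC = 2.08 / 4 = 0.52
Rounded to nearest 0.05: 0.5

0.5


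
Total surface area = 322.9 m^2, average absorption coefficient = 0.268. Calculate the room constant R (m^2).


Given values:
  S = 322.9 m^2, alpha = 0.268
Formula: R = S * alpha / (1 - alpha)
Numerator: 322.9 * 0.268 = 86.5372
Denominator: 1 - 0.268 = 0.732
R = 86.5372 / 0.732 = 118.22

118.22 m^2


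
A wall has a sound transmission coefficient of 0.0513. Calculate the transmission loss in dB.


Given values:
  tau = 0.0513
Formula: TL = 10 * log10(1 / tau)
Compute 1 / tau = 1 / 0.0513 = 19.4932
Compute log10(19.4932) = 1.289883
TL = 10 * 1.289883 = 12.9

12.9 dB


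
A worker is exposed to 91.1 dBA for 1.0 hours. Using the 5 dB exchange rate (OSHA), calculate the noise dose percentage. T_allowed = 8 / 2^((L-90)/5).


Given values:
  L = 91.1 dBA, T = 1.0 hours
Formula: T_allowed = 8 / 2^((L - 90) / 5)
Compute exponent: (91.1 - 90) / 5 = 0.22
Compute 2^(0.22) = 1.164734
T_allowed = 8 / 1.164734 = 6.868521 hours
Dose = (T / T_allowed) * 100
Dose = (1.0 / 6.868521) * 100 = 14.56

14.56 %


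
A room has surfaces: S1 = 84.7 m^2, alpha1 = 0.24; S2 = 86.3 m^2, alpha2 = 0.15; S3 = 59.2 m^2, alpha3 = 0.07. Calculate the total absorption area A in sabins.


Given surfaces:
  Surface 1: 84.7 * 0.24 = 20.328
  Surface 2: 86.3 * 0.15 = 12.945
  Surface 3: 59.2 * 0.07 = 4.144
Formula: A = sum(Si * alpha_i)
A = 20.328 + 12.945 + 4.144
A = 37.42

37.42 sabins


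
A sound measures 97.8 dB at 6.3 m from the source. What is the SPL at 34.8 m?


Given values:
  SPL1 = 97.8 dB, r1 = 6.3 m, r2 = 34.8 m
Formula: SPL2 = SPL1 - 20 * log10(r2 / r1)
Compute ratio: r2 / r1 = 34.8 / 6.3 = 5.5238
Compute log10: log10(5.5238) = 0.742238
Compute drop: 20 * 0.742238 = 14.8448
SPL2 = 97.8 - 14.8448 = 82.96

82.96 dB


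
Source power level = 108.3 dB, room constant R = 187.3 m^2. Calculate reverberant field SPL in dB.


Given values:
  Lw = 108.3 dB, R = 187.3 m^2
Formula: SPL = Lw + 10 * log10(4 / R)
Compute 4 / R = 4 / 187.3 = 0.021356
Compute 10 * log10(0.021356) = -16.7048
SPL = 108.3 + (-16.7048) = 91.6

91.6 dB


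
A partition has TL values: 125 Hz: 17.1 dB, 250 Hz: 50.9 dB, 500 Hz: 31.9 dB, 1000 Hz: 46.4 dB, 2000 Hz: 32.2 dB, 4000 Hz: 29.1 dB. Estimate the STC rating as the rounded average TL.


Given TL values at each frequency:
  125 Hz: 17.1 dB
  250 Hz: 50.9 dB
  500 Hz: 31.9 dB
  1000 Hz: 46.4 dB
  2000 Hz: 32.2 dB
  4000 Hz: 29.1 dB
Formula: STC ~ round(average of TL values)
Sum = 17.1 + 50.9 + 31.9 + 46.4 + 32.2 + 29.1 = 207.6
Average = 207.6 / 6 = 34.6
Rounded: 35

35


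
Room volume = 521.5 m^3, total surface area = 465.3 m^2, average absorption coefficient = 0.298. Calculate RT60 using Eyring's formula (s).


Given values:
  V = 521.5 m^3, S = 465.3 m^2, alpha = 0.298
Formula: RT60 = 0.161 * V / (-S * ln(1 - alpha))
Compute ln(1 - 0.298) = ln(0.702) = -0.353822
Denominator: -465.3 * -0.353822 = 164.6334
Numerator: 0.161 * 521.5 = 83.9615
RT60 = 83.9615 / 164.6334 = 0.51

0.51 s


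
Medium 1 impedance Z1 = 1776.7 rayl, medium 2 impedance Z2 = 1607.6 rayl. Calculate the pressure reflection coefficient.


Given values:
  Z1 = 1776.7 rayl, Z2 = 1607.6 rayl
Formula: R = (Z2 - Z1) / (Z2 + Z1)
Numerator: Z2 - Z1 = 1607.6 - 1776.7 = -169.1
Denominator: Z2 + Z1 = 1607.6 + 1776.7 = 3384.3
R = -169.1 / 3384.3 = -0.05

-0.05


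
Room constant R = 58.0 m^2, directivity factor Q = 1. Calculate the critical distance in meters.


Given values:
  R = 58.0 m^2, Q = 1
Formula: d_c = 0.141 * sqrt(Q * R)
Compute Q * R = 1 * 58.0 = 58.0
Compute sqrt(58.0) = 7.6158
d_c = 0.141 * 7.6158 = 1.074

1.074 m


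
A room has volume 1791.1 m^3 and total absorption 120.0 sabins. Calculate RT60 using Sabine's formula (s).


Given values:
  V = 1791.1 m^3
  A = 120.0 sabins
Formula: RT60 = 0.161 * V / A
Numerator: 0.161 * 1791.1 = 288.3671
RT60 = 288.3671 / 120.0 = 2.403

2.403 s


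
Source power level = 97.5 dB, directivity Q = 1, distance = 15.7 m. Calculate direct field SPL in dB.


Given values:
  Lw = 97.5 dB, Q = 1, r = 15.7 m
Formula: SPL = Lw + 10 * log10(Q / (4 * pi * r^2))
Compute 4 * pi * r^2 = 4 * pi * 15.7^2 = 3097.4847
Compute Q / denom = 1 / 3097.4847 = 0.00032284
Compute 10 * log10(0.00032284) = -34.9101
SPL = 97.5 + (-34.9101) = 62.59

62.59 dB


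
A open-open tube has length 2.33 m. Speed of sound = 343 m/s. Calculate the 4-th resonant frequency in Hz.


Given values:
  Tube type: open-open, L = 2.33 m, c = 343 m/s, n = 4
Formula: f_n = n * c / (2 * L)
Compute 2 * L = 2 * 2.33 = 4.66
f = 4 * 343 / 4.66
f = 294.42

294.42 Hz


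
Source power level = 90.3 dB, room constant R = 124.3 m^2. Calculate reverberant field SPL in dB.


Given values:
  Lw = 90.3 dB, R = 124.3 m^2
Formula: SPL = Lw + 10 * log10(4 / R)
Compute 4 / R = 4 / 124.3 = 0.03218
Compute 10 * log10(0.03218) = -14.9241
SPL = 90.3 + (-14.9241) = 75.38

75.38 dB


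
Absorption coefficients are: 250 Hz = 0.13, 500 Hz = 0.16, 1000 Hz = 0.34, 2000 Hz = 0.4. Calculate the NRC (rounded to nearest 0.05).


Given values:
  a_250 = 0.13, a_500 = 0.16
  a_1000 = 0.34, a_2000 = 0.4
Formula: NRC = (a250 + a500 + a1000 + a2000) / 4
Sum = 0.13 + 0.16 + 0.34 + 0.4 = 1.03
NRC = 1.03 / 4 = 0.2575
Rounded to nearest 0.05: 0.25

0.25


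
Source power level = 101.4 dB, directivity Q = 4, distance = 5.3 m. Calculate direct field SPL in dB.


Given values:
  Lw = 101.4 dB, Q = 4, r = 5.3 m
Formula: SPL = Lw + 10 * log10(Q / (4 * pi * r^2))
Compute 4 * pi * r^2 = 4 * pi * 5.3^2 = 352.9894
Compute Q / denom = 4 / 352.9894 = 0.01133179
Compute 10 * log10(0.01133179) = -19.457
SPL = 101.4 + (-19.457) = 81.94

81.94 dB
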